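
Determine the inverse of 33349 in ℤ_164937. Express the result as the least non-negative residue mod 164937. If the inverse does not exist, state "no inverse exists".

Extended Euclidean algorithm:
164937 = 4·33349 + 31541
33349 = 1·31541 + 1808
31541 = 17·1808 + 805
1808 = 2·805 + 198
805 = 4·198 + 13
198 = 15·13 + 3
13 = 4·3 + 1
3 = 3·1 + 0
The gcd is 1. Working backward:
1 = 13 − 4·3
1 = −4·198 + 61·13
1 = 61·805 − 248·198
1 = −248·1808 + 557·805
1 = 557·31541 − 9717·1808
1 = −9717·33349 + 10274·31541
1 = 10274·164937 − 50813·33349
Thus 33349·(-50813) ≡ 1 (mod 164937); reducing, -50813 mod 164937 = 114124.

114124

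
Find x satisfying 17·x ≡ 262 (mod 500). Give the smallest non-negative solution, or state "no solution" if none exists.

486

First find gcd(17, 500):
500 = 29×17 + 7
17 = 2×7 + 3
7 = 2×3 + 1
3 = 3×1 + 0
gcd = 1, so a unique solution mod 500 exists.
Back-substitute for the Bézout coefficients:
1 = 7 − 2·3
1 = −2·17 + 5·7
1 = 5·500 − 147·17
So 17·(-147) ≡ 1 (mod 500), giving 17⁻¹ ≡ 353.
x ≡ 17⁻¹·262 ≡ 353·262 ≡ 486 (mod 500).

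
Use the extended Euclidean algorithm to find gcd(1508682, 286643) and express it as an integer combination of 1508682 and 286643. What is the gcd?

Euclidean algorithm:
1508682 = 5*286643 + 75467
286643 = 3*75467 + 60242
75467 = 1*60242 + 15225
60242 = 3*15225 + 14567
15225 = 1*14567 + 658
14567 = 22*658 + 91
658 = 7*91 + 21
91 = 4*21 + 7
21 = 3*7 + 0
gcd(1508682, 286643) = 7.
Working backward:
7 = 91 − 4·21
7 = −4·658 + 29·91
7 = 29·14567 − 642·658
7 = −642·15225 + 671·14567
7 = 671·60242 − 2655·15225
7 = −2655·75467 + 3326·60242
7 = 3326·286643 − 12633·75467
7 = −12633·1508682 + 66491·286643
So 7 = (-12633)·1508682 + (66491)·286643.

7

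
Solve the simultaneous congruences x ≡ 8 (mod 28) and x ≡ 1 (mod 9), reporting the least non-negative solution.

64

Write x = 8 + 28·k. Then 28·k ≡ 1 − 8 ≡ 2 (mod 9).
Need 28⁻¹ mod 9. Extended Euclid on (9, 1):
9 = 9*1 + 0
28⁻¹ ≡ 1 (mod 9), so k ≡ 1·2 ≡ 2 (mod 9).
x = 8 + 28·2 = 64.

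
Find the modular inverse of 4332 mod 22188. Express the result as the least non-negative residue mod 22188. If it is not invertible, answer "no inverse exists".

Euclidean algorithm on 22188, 4332:
22188 = 5*4332 + 528
4332 = 8*528 + 108
528 = 4*108 + 96
108 = 1*96 + 12
96 = 8*12 + 0
gcd(4332, 22188) = 12 ≠ 1, so 4332 has no multiplicative inverse modulo 22188.

no inverse exists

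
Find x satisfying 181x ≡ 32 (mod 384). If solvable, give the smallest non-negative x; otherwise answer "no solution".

First find gcd(181, 384):
384 = 2*181 + 22
181 = 8*22 + 5
22 = 4*5 + 2
5 = 2*2 + 1
2 = 2*1 + 0
gcd = 1, so a unique solution mod 384 exists.
Back-substitute for the Bézout coefficients:
1 = 5 − 2·2
1 = −2·22 + 9·5
1 = 9·181 − 74·22
1 = −74·384 + 157·181
So 181·(157) ≡ 1 (mod 384), giving 181⁻¹ ≡ 157.
x ≡ 181⁻¹·32 ≡ 157·32 ≡ 32 (mod 384).

32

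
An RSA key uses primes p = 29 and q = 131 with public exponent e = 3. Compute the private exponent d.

2427

φ(n) = (p−1)(q−1) = 28·130 = 3640.
Need d with 3·d ≡ 1 (mod 3640). Apply the extended Euclidean algorithm:
3640 = 1213×3 + 1
3 = 3×1 + 0
Back-substitute:
1 = 3640 − 1213·3
So 3·(-1213) ≡ 1 (mod 3640), hence d ≡ -1213 ≡ 2427 (mod 3640).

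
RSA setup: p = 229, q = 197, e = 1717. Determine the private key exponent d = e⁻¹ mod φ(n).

φ(n) = (p−1)(q−1) = 228·196 = 44688.
Need d with 1717·d ≡ 1 (mod 44688). Apply the extended Euclidean algorithm:
44688 = 26×1717 + 46
1717 = 37×46 + 15
46 = 3×15 + 1
15 = 15×1 + 0
Back-substitute:
1 = 46 − 3·15
1 = −3·1717 + 112·46
1 = 112·44688 − 2915·1717
So 1717·(-2915) ≡ 1 (mod 44688), hence d ≡ -2915 ≡ 41773 (mod 44688).

41773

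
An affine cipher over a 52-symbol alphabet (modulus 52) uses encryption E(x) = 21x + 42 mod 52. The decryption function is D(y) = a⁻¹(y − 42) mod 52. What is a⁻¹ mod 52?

5

Apply the Euclidean algorithm to 52 and 21:
52 = 2×21 + 10
21 = 2×10 + 1
10 = 10×1 + 0
The gcd is 1. Working backward:
1 = 21 − 2·10
1 = −2·52 + 5·21
So 21·5 ≡ 1 (mod 52).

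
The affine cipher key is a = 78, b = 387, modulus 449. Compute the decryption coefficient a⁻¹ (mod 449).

gcd(449, 78) by repeated division:
449 = 5·78 + 59
78 = 1·59 + 19
59 = 3·19 + 2
19 = 9·2 + 1
2 = 2·1 + 0
Since gcd(78, 449) = 1, back-substitute to write 1 as a combination:
1 = 19 − 9·2
1 = −9·59 + 28·19
1 = 28·78 − 37·59
1 = −37·449 + 213·78
So 78·213 ≡ 1 (mod 449).

213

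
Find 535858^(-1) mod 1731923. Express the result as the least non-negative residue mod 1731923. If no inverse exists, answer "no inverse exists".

1183149

Run Euclid on (1731923, 535858):
1731923 = 3·535858 + 124349
535858 = 4·124349 + 38462
124349 = 3·38462 + 8963
38462 = 4·8963 + 2610
8963 = 3·2610 + 1133
2610 = 2·1133 + 344
1133 = 3·344 + 101
344 = 3·101 + 41
101 = 2·41 + 19
41 = 2·19 + 3
19 = 6·3 + 1
3 = 3·1 + 0
The gcd is 1. Working backward:
1 = 19 − 6·3
1 = −6·41 + 13·19
1 = 13·101 − 32·41
1 = −32·344 + 109·101
1 = 109·1133 − 359·344
1 = −359·2610 + 827·1133
1 = 827·8963 − 2840·2610
1 = −2840·38462 + 12187·8963
1 = 12187·124349 − 39401·38462
1 = −39401·535858 + 169791·124349
1 = 169791·1731923 − 548774·535858
So 535858·(-548774) ≡ 1 (mod 1731923), and -548774 ≡ 1183149 (mod 1731923).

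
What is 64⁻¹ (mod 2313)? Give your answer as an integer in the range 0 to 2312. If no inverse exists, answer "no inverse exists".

253

Apply the Euclidean algorithm to 2313 and 64:
2313 = 36×64 + 9
64 = 7×9 + 1
9 = 9×1 + 0
gcd = 1, so the inverse exists. Back-substitute:
1 = 64 − 7·9
1 = −7·2313 + 253·64
So 64·253 ≡ 1 (mod 2313).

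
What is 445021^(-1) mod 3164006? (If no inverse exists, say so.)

Run Euclid on (3164006, 445021):
3164006 = 7×445021 + 48859
445021 = 9×48859 + 5290
48859 = 9×5290 + 1249
5290 = 4×1249 + 294
1249 = 4×294 + 73
294 = 4×73 + 2
73 = 36×2 + 1
2 = 2×1 + 0
gcd = 1, so the inverse exists. Back-substitute:
1 = 73 − 36·2
1 = −36·294 + 145·73
1 = 145·1249 − 616·294
1 = −616·5290 + 2609·1249
1 = 2609·48859 − 24097·5290
1 = −24097·445021 + 219482·48859
1 = 219482·3164006 − 1560471·445021
So 445021·(-1560471) ≡ 1 (mod 3164006), and -1560471 ≡ 1603535 (mod 3164006).

1603535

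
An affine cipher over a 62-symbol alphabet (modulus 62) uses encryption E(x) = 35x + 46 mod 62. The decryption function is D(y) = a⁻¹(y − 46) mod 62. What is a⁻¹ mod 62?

39

gcd(62, 35) by repeated division:
62 = 1·35 + 27
35 = 1·27 + 8
27 = 3·8 + 3
8 = 2·3 + 2
3 = 1·2 + 1
2 = 2·1 + 0
gcd = 1, so the inverse exists. Back-substitute:
1 = 3 − 2
1 = −8 + 3·3
1 = 3·27 − 10·8
1 = −10·35 + 13·27
1 = 13·62 − 23·35
So 35·(-23) ≡ 1 (mod 62), and -23 ≡ 39 (mod 62).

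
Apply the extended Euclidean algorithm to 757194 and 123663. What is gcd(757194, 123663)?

3

Euclidean algorithm:
757194 = 6*123663 + 15216
123663 = 8*15216 + 1935
15216 = 7*1935 + 1671
1935 = 1*1671 + 264
1671 = 6*264 + 87
264 = 3*87 + 3
87 = 29*3 + 0
gcd(757194, 123663) = 3.
Back-substituting:
3 = 264 − 3·87
3 = −3·1671 + 19·264
3 = 19·1935 − 22·1671
3 = −22·15216 + 173·1935
3 = 173·123663 − 1406·15216
3 = −1406·757194 + 8609·123663
So 3 = (-1406)·757194 + (8609)·123663.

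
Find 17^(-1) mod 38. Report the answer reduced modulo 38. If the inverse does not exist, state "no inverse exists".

gcd(38, 17) by repeated division:
38 = 2×17 + 4
17 = 4×4 + 1
4 = 4×1 + 0
gcd = 1, so the inverse exists. Back-substitute:
1 = 17 − 4·4
1 = −4·38 + 9·17
So 17·9 ≡ 1 (mod 38).

9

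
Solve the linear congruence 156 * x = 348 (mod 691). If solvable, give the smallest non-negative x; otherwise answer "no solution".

268

First find gcd(156, 691):
691 = 4*156 + 67
156 = 2*67 + 22
67 = 3*22 + 1
22 = 22*1 + 0
gcd = 1, so a unique solution mod 691 exists.
Back-substitute for the Bézout coefficients:
1 = 67 − 3·22
1 = −3·156 + 7·67
1 = 7·691 − 31·156
So 156·(-31) ≡ 1 (mod 691), giving 156⁻¹ ≡ 660.
x ≡ 156⁻¹·348 ≡ 660·348 ≡ 268 (mod 691).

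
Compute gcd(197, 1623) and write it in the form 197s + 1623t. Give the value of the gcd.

Repeated division:
1623 = 8·197 + 47
197 = 4·47 + 9
47 = 5·9 + 2
9 = 4·2 + 1
2 = 2·1 + 0
gcd(197, 1623) = 1.
Back-substituting:
1 = 9 − 4·2
1 = −4·47 + 21·9
1 = 21·197 − 88·47
1 = −88·1623 + 725·197
So 1 = (-88)·1623 + (725)·197.

1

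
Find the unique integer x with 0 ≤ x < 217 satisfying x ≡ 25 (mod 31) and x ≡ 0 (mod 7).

Write x = 25 + 31·k. Then 31·k ≡ 0 − 25 ≡ 3 (mod 7).
Need 31⁻¹ mod 7. Extended Euclid on (7, 3):
7 = 2*3 + 1
3 = 3*1 + 0
Back-substitute:
1 = 7 − 2·3
31⁻¹ ≡ 5 (mod 7), so k ≡ 5·3 ≡ 1 (mod 7).
x = 25 + 31·1 = 56.

56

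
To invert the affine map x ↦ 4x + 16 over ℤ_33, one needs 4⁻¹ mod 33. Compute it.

25

Run Euclid on (33, 4):
33 = 8*4 + 1
4 = 4*1 + 0
Since gcd(4, 33) = 1, back-substitute to write 1 as a combination:
1 = 33 − 8·4
So 4·(-8) ≡ 1 (mod 33), and -8 ≡ 25 (mod 33).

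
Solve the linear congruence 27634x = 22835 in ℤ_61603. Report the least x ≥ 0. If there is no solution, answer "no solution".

14725

First find gcd(27634, 61603):
61603 = 2·27634 + 6335
27634 = 4·6335 + 2294
6335 = 2·2294 + 1747
2294 = 1·1747 + 547
1747 = 3·547 + 106
547 = 5·106 + 17
106 = 6·17 + 4
17 = 4·4 + 1
4 = 4·1 + 0
gcd = 1, so a unique solution mod 61603 exists.
Back-substitute for the Bézout coefficients:
1 = 17 − 4·4
1 = −4·106 + 25·17
1 = 25·547 − 129·106
1 = −129·1747 + 412·547
1 = 412·2294 − 541·1747
1 = −541·6335 + 1494·2294
1 = 1494·27634 − 6517·6335
1 = −6517·61603 + 14528·27634
So 27634·(14528) ≡ 1 (mod 61603), giving 27634⁻¹ ≡ 14528.
x ≡ 27634⁻¹·22835 ≡ 14528·22835 ≡ 14725 (mod 61603).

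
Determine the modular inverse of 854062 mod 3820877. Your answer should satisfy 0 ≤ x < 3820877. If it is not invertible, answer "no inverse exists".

2597538

Extended Euclidean algorithm:
3820877 = 4×854062 + 404629
854062 = 2×404629 + 44804
404629 = 9×44804 + 1393
44804 = 32×1393 + 228
1393 = 6×228 + 25
228 = 9×25 + 3
25 = 8×3 + 1
3 = 3×1 + 0
Since gcd(854062, 3820877) = 1, back-substitute to write 1 as a combination:
1 = 25 − 8·3
1 = −8·228 + 73·25
1 = 73·1393 − 446·228
1 = −446·44804 + 14345·1393
1 = 14345·404629 − 129551·44804
1 = −129551·854062 + 273447·404629
1 = 273447·3820877 − 1223339·854062
Hence 854062⁻¹ ≡ -1223339 ≡ 2597538 (mod 3820877).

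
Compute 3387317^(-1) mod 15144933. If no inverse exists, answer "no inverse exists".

gcd(15144933, 3387317) by repeated division:
15144933 = 4*3387317 + 1595665
3387317 = 2*1595665 + 195987
1595665 = 8*195987 + 27769
195987 = 7*27769 + 1604
27769 = 17*1604 + 501
1604 = 3*501 + 101
501 = 4*101 + 97
101 = 1*97 + 4
97 = 24*4 + 1
4 = 4*1 + 0
gcd = 1, so the inverse exists. Back-substitute:
1 = 97 − 24·4
1 = −24·101 + 25·97
1 = 25·501 − 124·101
1 = −124·1604 + 397·501
1 = 397·27769 − 6873·1604
1 = −6873·195987 + 48508·27769
1 = 48508·1595665 − 394937·195987
1 = −394937·3387317 + 838382·1595665
1 = 838382·15144933 − 3748465·3387317
So 3387317·(-3748465) ≡ 1 (mod 15144933), and -3748465 ≡ 11396468 (mod 15144933).

11396468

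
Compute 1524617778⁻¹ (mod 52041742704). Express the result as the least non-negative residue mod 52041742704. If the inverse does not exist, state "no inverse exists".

no inverse exists

Euclidean algorithm on 52041742704, 1524617778:
52041742704 = 34×1524617778 + 204738252
1524617778 = 7×204738252 + 91450014
204738252 = 2×91450014 + 21838224
91450014 = 4×21838224 + 4097118
21838224 = 5×4097118 + 1352634
4097118 = 3×1352634 + 39216
1352634 = 34×39216 + 19290
39216 = 2×19290 + 636
19290 = 30×636 + 210
636 = 3×210 + 6
210 = 35×6 + 0
gcd(1524617778, 52041742704) = 6 ≠ 1, so 1524617778 has no multiplicative inverse modulo 52041742704.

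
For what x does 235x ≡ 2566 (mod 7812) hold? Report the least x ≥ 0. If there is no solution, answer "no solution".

First find gcd(235, 7812):
7812 = 33*235 + 57
235 = 4*57 + 7
57 = 8*7 + 1
7 = 7*1 + 0
gcd = 1, so a unique solution mod 7812 exists.
Back-substitute for the Bézout coefficients:
1 = 57 − 8·7
1 = −8·235 + 33·57
1 = 33·7812 − 1097·235
So 235·(-1097) ≡ 1 (mod 7812), giving 235⁻¹ ≡ 6715.
x ≡ 235⁻¹·2566 ≡ 6715·2566 ≡ 5230 (mod 7812).

5230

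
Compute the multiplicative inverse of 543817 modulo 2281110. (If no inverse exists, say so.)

368863

gcd(2281110, 543817) by repeated division:
2281110 = 4*543817 + 105842
543817 = 5*105842 + 14607
105842 = 7*14607 + 3593
14607 = 4*3593 + 235
3593 = 15*235 + 68
235 = 3*68 + 31
68 = 2*31 + 6
31 = 5*6 + 1
6 = 6*1 + 0
Since gcd(543817, 2281110) = 1, back-substitute to write 1 as a combination:
1 = 31 − 5·6
1 = −5·68 + 11·31
1 = 11·235 − 38·68
1 = −38·3593 + 581·235
1 = 581·14607 − 2362·3593
1 = −2362·105842 + 17115·14607
1 = 17115·543817 − 87937·105842
1 = −87937·2281110 + 368863·543817
So 543817·368863 ≡ 1 (mod 2281110).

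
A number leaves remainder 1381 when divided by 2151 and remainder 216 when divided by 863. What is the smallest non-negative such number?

Write x = 1381 + 2151·k. Then 2151·k ≡ 216 − 1381 ≡ 561 (mod 863).
Need 2151⁻¹ mod 863. Extended Euclid on (863, 425):
863 = 2·425 + 13
425 = 32·13 + 9
13 = 1·9 + 4
9 = 2·4 + 1
4 = 4·1 + 0
Back-substitute:
1 = 9 − 2·4
1 = −2·13 + 3·9
1 = 3·425 − 98·13
1 = −98·863 + 199·425
2151⁻¹ ≡ 199 (mod 863), so k ≡ 199·561 ≡ 312 (mod 863).
x = 1381 + 2151·312 = 672493.

672493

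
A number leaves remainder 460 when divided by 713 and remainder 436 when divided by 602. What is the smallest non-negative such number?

Write x = 460 + 713·k. Then 713·k ≡ 436 − 460 ≡ 578 (mod 602).
Need 713⁻¹ mod 602. Extended Euclid on (602, 111):
602 = 5·111 + 47
111 = 2·47 + 17
47 = 2·17 + 13
17 = 1·13 + 4
13 = 3·4 + 1
4 = 4·1 + 0
Back-substitute:
1 = 13 − 3·4
1 = −3·17 + 4·13
1 = 4·47 − 11·17
1 = −11·111 + 26·47
1 = 26·602 − 141·111
713⁻¹ ≡ 461 (mod 602), so k ≡ 461·578 ≡ 374 (mod 602).
x = 460 + 713·374 = 267122.

267122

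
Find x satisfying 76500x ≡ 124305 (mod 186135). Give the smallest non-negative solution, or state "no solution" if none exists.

12306

First find gcd(76500, 186135):
186135 = 2·76500 + 33135
76500 = 2·33135 + 10230
33135 = 3·10230 + 2445
10230 = 4·2445 + 450
2445 = 5·450 + 195
450 = 2·195 + 60
195 = 3·60 + 15
60 = 4·15 + 0
gcd = 15 and 15 | 124305, so solutions exist. Divide through by 15: 5100x ≡ 8287 (mod 12409).
Now find 5100⁻¹ mod 12409:
12409 = 2×5100 + 2209
5100 = 2×2209 + 682
2209 = 3×682 + 163
682 = 4×163 + 30
163 = 5×30 + 13
30 = 2×13 + 4
13 = 3×4 + 1
4 = 4×1 + 0
Back-substitute:
1 = 13 − 3·4
1 = −3·30 + 7·13
1 = 7·163 − 38·30
1 = −38·682 + 159·163
1 = 159·2209 − 515·682
1 = −515·5100 + 1189·2209
1 = 1189·12409 − 2893·5100
So 5100·(-2893) ≡ 1 (mod 12409), i.e. 5100⁻¹ ≡ 9516.
Then x ≡ 9516·8287 ≡ 12306 (mod 12409); the smallest non-negative solution is x = 12306.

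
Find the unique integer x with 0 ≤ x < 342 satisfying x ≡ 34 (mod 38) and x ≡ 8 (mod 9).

Write x = 34 + 38·k. Then 38·k ≡ 8 − 34 ≡ 1 (mod 9).
Need 38⁻¹ mod 9. Extended Euclid on (9, 2):
9 = 4×2 + 1
2 = 2×1 + 0
Back-substitute:
1 = 9 − 4·2
38⁻¹ ≡ 5 (mod 9), so k ≡ 5·1 ≡ 5 (mod 9).
x = 34 + 38·5 = 224.

224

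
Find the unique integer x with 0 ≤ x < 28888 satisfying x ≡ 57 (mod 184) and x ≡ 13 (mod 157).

1897

Write x = 57 + 184·k. Then 184·k ≡ 13 − 57 ≡ 113 (mod 157).
Need 184⁻¹ mod 157. Extended Euclid on (157, 27):
157 = 5*27 + 22
27 = 1*22 + 5
22 = 4*5 + 2
5 = 2*2 + 1
2 = 2*1 + 0
Back-substitute:
1 = 5 − 2·2
1 = −2·22 + 9·5
1 = 9·27 − 11·22
1 = −11·157 + 64·27
184⁻¹ ≡ 64 (mod 157), so k ≡ 64·113 ≡ 10 (mod 157).
x = 57 + 184·10 = 1897.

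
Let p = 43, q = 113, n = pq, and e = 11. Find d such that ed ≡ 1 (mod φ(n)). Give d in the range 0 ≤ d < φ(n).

1283

φ(n) = (p−1)(q−1) = 42·112 = 4704.
Need d with 11·d ≡ 1 (mod 4704). Apply the extended Euclidean algorithm:
4704 = 427×11 + 7
11 = 1×7 + 4
7 = 1×4 + 3
4 = 1×3 + 1
3 = 3×1 + 0
Back-substitute:
1 = 4 − 3
1 = −7 + 2·4
1 = 2·11 − 3·7
1 = −3·4704 + 1283·11
So 11·1283 ≡ 1 (mod 4704), hence d = 1283.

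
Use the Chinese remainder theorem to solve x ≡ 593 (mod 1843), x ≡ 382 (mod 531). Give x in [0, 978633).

120388

Write x = 593 + 1843·k. Then 1843·k ≡ 382 − 593 ≡ 320 (mod 531).
Need 1843⁻¹ mod 531. Extended Euclid on (531, 250):
531 = 2·250 + 31
250 = 8·31 + 2
31 = 15·2 + 1
2 = 2·1 + 0
Back-substitute:
1 = 31 − 15·2
1 = −15·250 + 121·31
1 = 121·531 − 257·250
1843⁻¹ ≡ 274 (mod 531), so k ≡ 274·320 ≡ 65 (mod 531).
x = 593 + 1843·65 = 120388.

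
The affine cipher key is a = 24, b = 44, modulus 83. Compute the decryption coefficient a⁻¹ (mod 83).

45

Run Euclid on (83, 24):
83 = 3·24 + 11
24 = 2·11 + 2
11 = 5·2 + 1
2 = 2·1 + 0
Since gcd(24, 83) = 1, back-substitute to write 1 as a combination:
1 = 11 − 5·2
1 = −5·24 + 11·11
1 = 11·83 − 38·24
Thus 24·(-38) ≡ 1 (mod 83); reducing, -38 mod 83 = 45.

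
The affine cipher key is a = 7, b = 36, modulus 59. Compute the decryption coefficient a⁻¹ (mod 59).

Run Euclid on (59, 7):
59 = 8·7 + 3
7 = 2·3 + 1
3 = 3·1 + 0
The gcd is 1. Working backward:
1 = 7 − 2·3
1 = −2·59 + 17·7
So 7·17 ≡ 1 (mod 59).

17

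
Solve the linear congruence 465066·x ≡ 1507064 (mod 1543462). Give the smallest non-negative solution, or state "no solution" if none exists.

741261

First find gcd(465066, 1543462):
1543462 = 3×465066 + 148264
465066 = 3×148264 + 20274
148264 = 7×20274 + 6346
20274 = 3×6346 + 1236
6346 = 5×1236 + 166
1236 = 7×166 + 74
166 = 2×74 + 18
74 = 4×18 + 2
18 = 9×2 + 0
gcd = 2 and 2 | 1507064, so solutions exist. Divide through by 2: 232533x ≡ 753532 (mod 771731).
Now find 232533⁻¹ mod 771731:
771731 = 3*232533 + 74132
232533 = 3*74132 + 10137
74132 = 7*10137 + 3173
10137 = 3*3173 + 618
3173 = 5*618 + 83
618 = 7*83 + 37
83 = 2*37 + 9
37 = 4*9 + 1
9 = 9*1 + 0
Back-substitute:
1 = 37 − 4·9
1 = −4·83 + 9·37
1 = 9·618 − 67·83
1 = −67·3173 + 344·618
1 = 344·10137 − 1099·3173
1 = −1099·74132 + 8037·10137
1 = 8037·232533 − 25210·74132
1 = −25210·771731 + 83667·232533
So 232533⁻¹ ≡ 83667 (mod 771731).
Then x ≡ 83667·753532 ≡ 741261 (mod 771731); the smallest non-negative solution is x = 741261.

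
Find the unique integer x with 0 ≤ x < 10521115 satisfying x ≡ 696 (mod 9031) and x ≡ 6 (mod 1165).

Write x = 696 + 9031·k. Then 9031·k ≡ 6 − 696 ≡ 475 (mod 1165).
Need 9031⁻¹ mod 1165. Extended Euclid on (1165, 876):
1165 = 1*876 + 289
876 = 3*289 + 9
289 = 32*9 + 1
9 = 9*1 + 0
Back-substitute:
1 = 289 − 32·9
1 = −32·876 + 97·289
1 = 97·1165 − 129·876
9031⁻¹ ≡ 1036 (mod 1165), so k ≡ 1036·475 ≡ 470 (mod 1165).
x = 696 + 9031·470 = 4245266.

4245266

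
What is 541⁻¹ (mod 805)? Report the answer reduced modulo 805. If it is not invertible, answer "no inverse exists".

186

Extended Euclidean algorithm:
805 = 1×541 + 264
541 = 2×264 + 13
264 = 20×13 + 4
13 = 3×4 + 1
4 = 4×1 + 0
Since gcd(541, 805) = 1, back-substitute to write 1 as a combination:
1 = 13 − 3·4
1 = −3·264 + 61·13
1 = 61·541 − 125·264
1 = −125·805 + 186·541
So 541·186 ≡ 1 (mod 805).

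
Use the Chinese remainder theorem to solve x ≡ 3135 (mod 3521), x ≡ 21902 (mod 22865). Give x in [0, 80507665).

18108117

Write x = 3135 + 3521·k. Then 3521·k ≡ 21902 − 3135 ≡ 18767 (mod 22865).
Need 3521⁻¹ mod 22865. Extended Euclid on (22865, 3521):
22865 = 6×3521 + 1739
3521 = 2×1739 + 43
1739 = 40×43 + 19
43 = 2×19 + 5
19 = 3×5 + 4
5 = 1×4 + 1
4 = 4×1 + 0
Back-substitute:
1 = 5 − 4
1 = −19 + 4·5
1 = 4·43 − 9·19
1 = −9·1739 + 364·43
1 = 364·3521 − 737·1739
1 = −737·22865 + 4786·3521
3521⁻¹ ≡ 4786 (mod 22865), so k ≡ 4786·18767 ≡ 5142 (mod 22865).
x = 3135 + 3521·5142 = 18108117.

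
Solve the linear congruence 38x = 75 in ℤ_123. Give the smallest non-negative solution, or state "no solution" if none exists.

57

First find gcd(38, 123):
123 = 3·38 + 9
38 = 4·9 + 2
9 = 4·2 + 1
2 = 2·1 + 0
gcd = 1, so a unique solution mod 123 exists.
Back-substitute for the Bézout coefficients:
1 = 9 − 4·2
1 = −4·38 + 17·9
1 = 17·123 − 55·38
So 38·(-55) ≡ 1 (mod 123), giving 38⁻¹ ≡ 68.
x ≡ 38⁻¹·75 ≡ 68·75 ≡ 57 (mod 123).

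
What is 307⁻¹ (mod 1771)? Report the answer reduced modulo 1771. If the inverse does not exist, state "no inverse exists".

Apply the Euclidean algorithm to 1771 and 307:
1771 = 5×307 + 236
307 = 1×236 + 71
236 = 3×71 + 23
71 = 3×23 + 2
23 = 11×2 + 1
2 = 2×1 + 0
gcd = 1, so the inverse exists. Back-substitute:
1 = 23 − 11·2
1 = −11·71 + 34·23
1 = 34·236 − 113·71
1 = −113·307 + 147·236
1 = 147·1771 − 848·307
Hence 307⁻¹ ≡ -848 ≡ 923 (mod 1771).

923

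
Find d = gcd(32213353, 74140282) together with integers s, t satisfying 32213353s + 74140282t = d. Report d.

1

Repeated division:
74140282 = 2·32213353 + 9713576
32213353 = 3·9713576 + 3072625
9713576 = 3·3072625 + 495701
3072625 = 6·495701 + 98419
495701 = 5·98419 + 3606
98419 = 27·3606 + 1057
3606 = 3·1057 + 435
1057 = 2·435 + 187
435 = 2·187 + 61
187 = 3·61 + 4
61 = 15·4 + 1
4 = 4·1 + 0
gcd(32213353, 74140282) = 1.
Working backward:
1 = 61 − 15·4
1 = −15·187 + 46·61
1 = 46·435 − 107·187
1 = −107·1057 + 260·435
1 = 260·3606 − 887·1057
1 = −887·98419 + 24209·3606
1 = 24209·495701 − 121932·98419
1 = −121932·3072625 + 755801·495701
1 = 755801·9713576 − 2389335·3072625
1 = −2389335·32213353 + 7923806·9713576
1 = 7923806·74140282 − 18236947·32213353
So 1 = (7923806)·74140282 + (-18236947)·32213353.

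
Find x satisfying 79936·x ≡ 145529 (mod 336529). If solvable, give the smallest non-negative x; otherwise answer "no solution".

First find gcd(79936, 336529):
336529 = 4×79936 + 16785
79936 = 4×16785 + 12796
16785 = 1×12796 + 3989
12796 = 3×3989 + 829
3989 = 4×829 + 673
829 = 1×673 + 156
673 = 4×156 + 49
156 = 3×49 + 9
49 = 5×9 + 4
9 = 2×4 + 1
4 = 4×1 + 0
gcd = 1, so a unique solution mod 336529 exists.
Back-substitute for the Bézout coefficients:
1 = 9 − 2·4
1 = −2·49 + 11·9
1 = 11·156 − 35·49
1 = −35·673 + 151·156
1 = 151·829 − 186·673
1 = −186·3989 + 895·829
1 = 895·12796 − 2871·3989
1 = −2871·16785 + 3766·12796
1 = 3766·79936 − 17935·16785
1 = −17935·336529 + 75506·79936
So 79936·(75506) ≡ 1 (mod 336529), giving 79936⁻¹ ≡ 75506.
x ≡ 79936⁻¹·145529 ≡ 75506·145529 ≡ 304295 (mod 336529).

304295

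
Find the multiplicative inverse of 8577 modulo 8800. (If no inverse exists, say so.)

Run Euclid on (8800, 8577):
8800 = 1·8577 + 223
8577 = 38·223 + 103
223 = 2·103 + 17
103 = 6·17 + 1
17 = 17·1 + 0
The gcd is 1. Working backward:
1 = 103 − 6·17
1 = −6·223 + 13·103
1 = 13·8577 − 500·223
1 = −500·8800 + 513·8577
So 8577·513 ≡ 1 (mod 8800).

513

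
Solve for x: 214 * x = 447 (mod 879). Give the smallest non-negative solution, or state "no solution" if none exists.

228

First find gcd(214, 879):
879 = 4·214 + 23
214 = 9·23 + 7
23 = 3·7 + 2
7 = 3·2 + 1
2 = 2·1 + 0
gcd = 1, so a unique solution mod 879 exists.
Back-substitute for the Bézout coefficients:
1 = 7 − 3·2
1 = −3·23 + 10·7
1 = 10·214 − 93·23
1 = −93·879 + 382·214
So 214·(382) ≡ 1 (mod 879), giving 214⁻¹ ≡ 382.
x ≡ 214⁻¹·447 ≡ 382·447 ≡ 228 (mod 879).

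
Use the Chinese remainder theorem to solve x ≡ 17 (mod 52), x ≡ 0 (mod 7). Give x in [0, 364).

329

Write x = 17 + 52·k. Then 52·k ≡ 0 − 17 ≡ 4 (mod 7).
Need 52⁻¹ mod 7. Extended Euclid on (7, 3):
7 = 2×3 + 1
3 = 3×1 + 0
Back-substitute:
1 = 7 − 2·3
52⁻¹ ≡ 5 (mod 7), so k ≡ 5·4 ≡ 6 (mod 7).
x = 17 + 52·6 = 329.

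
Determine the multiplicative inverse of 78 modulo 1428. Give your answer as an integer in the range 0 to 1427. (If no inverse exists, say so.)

no inverse exists

Euclidean algorithm on 1428, 78:
1428 = 18·78 + 24
78 = 3·24 + 6
24 = 4·6 + 0
The gcd is 6, not 1, hence no inverse exists.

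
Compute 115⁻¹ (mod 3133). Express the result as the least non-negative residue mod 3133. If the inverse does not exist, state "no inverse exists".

gcd(3133, 115) by repeated division:
3133 = 27*115 + 28
115 = 4*28 + 3
28 = 9*3 + 1
3 = 3*1 + 0
Since gcd(115, 3133) = 1, back-substitute to write 1 as a combination:
1 = 28 − 9·3
1 = −9·115 + 37·28
1 = 37·3133 − 1008·115
Thus 115·(-1008) ≡ 1 (mod 3133); reducing, -1008 mod 3133 = 2125.

2125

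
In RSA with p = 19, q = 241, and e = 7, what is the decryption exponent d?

φ(n) = (p−1)(q−1) = 18·240 = 4320.
Need d with 7·d ≡ 1 (mod 4320). Apply the extended Euclidean algorithm:
4320 = 617*7 + 1
7 = 7*1 + 0
Back-substitute:
1 = 4320 − 617·7
So 7·(-617) ≡ 1 (mod 4320), hence d ≡ -617 ≡ 3703 (mod 4320).

3703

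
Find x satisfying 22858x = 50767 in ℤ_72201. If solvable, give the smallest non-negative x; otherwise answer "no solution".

47455

First find gcd(22858, 72201):
72201 = 3·22858 + 3627
22858 = 6·3627 + 1096
3627 = 3·1096 + 339
1096 = 3·339 + 79
339 = 4·79 + 23
79 = 3·23 + 10
23 = 2·10 + 3
10 = 3·3 + 1
3 = 3·1 + 0
gcd = 1, so a unique solution mod 72201 exists.
Back-substitute for the Bézout coefficients:
1 = 10 − 3·3
1 = −3·23 + 7·10
1 = 7·79 − 24·23
1 = −24·339 + 103·79
1 = 103·1096 − 333·339
1 = −333·3627 + 1102·1096
1 = 1102·22858 − 6945·3627
1 = −6945·72201 + 21937·22858
So 22858·(21937) ≡ 1 (mod 72201), giving 22858⁻¹ ≡ 21937.
x ≡ 22858⁻¹·50767 ≡ 21937·50767 ≡ 47455 (mod 72201).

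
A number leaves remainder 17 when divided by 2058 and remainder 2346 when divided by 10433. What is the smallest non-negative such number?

12594977

Write x = 17 + 2058·k. Then 2058·k ≡ 2346 − 17 ≡ 2329 (mod 10433).
Need 2058⁻¹ mod 10433. Extended Euclid on (10433, 2058):
10433 = 5*2058 + 143
2058 = 14*143 + 56
143 = 2*56 + 31
56 = 1*31 + 25
31 = 1*25 + 6
25 = 4*6 + 1
6 = 6*1 + 0
Back-substitute:
1 = 25 − 4·6
1 = −4·31 + 5·25
1 = 5·56 − 9·31
1 = −9·143 + 23·56
1 = 23·2058 − 331·143
1 = −331·10433 + 1678·2058
2058⁻¹ ≡ 1678 (mod 10433), so k ≡ 1678·2329 ≡ 6120 (mod 10433).
x = 17 + 2058·6120 = 12594977.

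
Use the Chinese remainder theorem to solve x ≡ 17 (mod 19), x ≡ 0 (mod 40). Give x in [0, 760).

Write x = 17 + 19·k. Then 19·k ≡ 0 − 17 ≡ 23 (mod 40).
Need 19⁻¹ mod 40. Extended Euclid on (40, 19):
40 = 2·19 + 2
19 = 9·2 + 1
2 = 2·1 + 0
Back-substitute:
1 = 19 − 9·2
1 = −9·40 + 19·19
19⁻¹ ≡ 19 (mod 40), so k ≡ 19·23 ≡ 37 (mod 40).
x = 17 + 19·37 = 720.

720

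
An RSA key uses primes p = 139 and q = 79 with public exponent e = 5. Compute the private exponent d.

φ(n) = (p−1)(q−1) = 138·78 = 10764.
Need d with 5·d ≡ 1 (mod 10764). Apply the extended Euclidean algorithm:
10764 = 2152*5 + 4
5 = 1*4 + 1
4 = 4*1 + 0
Back-substitute:
1 = 5 − 4
1 = −10764 + 2153·5
So 5·2153 ≡ 1 (mod 10764), hence d = 2153.

2153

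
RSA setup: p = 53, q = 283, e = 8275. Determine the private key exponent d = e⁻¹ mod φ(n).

1003

φ(n) = (p−1)(q−1) = 52·282 = 14664.
Need d with 8275·d ≡ 1 (mod 14664). Apply the extended Euclidean algorithm:
14664 = 1*8275 + 6389
8275 = 1*6389 + 1886
6389 = 3*1886 + 731
1886 = 2*731 + 424
731 = 1*424 + 307
424 = 1*307 + 117
307 = 2*117 + 73
117 = 1*73 + 44
73 = 1*44 + 29
44 = 1*29 + 15
29 = 1*15 + 14
15 = 1*14 + 1
14 = 14*1 + 0
Back-substitute:
1 = 15 − 14
1 = −29 + 2·15
1 = 2·44 − 3·29
1 = −3·73 + 5·44
1 = 5·117 − 8·73
1 = −8·307 + 21·117
1 = 21·424 − 29·307
1 = −29·731 + 50·424
1 = 50·1886 − 129·731
1 = −129·6389 + 437·1886
1 = 437·8275 − 566·6389
1 = −566·14664 + 1003·8275
So 8275·1003 ≡ 1 (mod 14664), hence d = 1003.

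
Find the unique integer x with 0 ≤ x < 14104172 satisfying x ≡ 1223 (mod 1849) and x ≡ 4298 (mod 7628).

Write x = 1223 + 1849·k. Then 1849·k ≡ 4298 − 1223 ≡ 3075 (mod 7628).
Need 1849⁻¹ mod 7628. Extended Euclid on (7628, 1849):
7628 = 4×1849 + 232
1849 = 7×232 + 225
232 = 1×225 + 7
225 = 32×7 + 1
7 = 7×1 + 0
Back-substitute:
1 = 225 − 32·7
1 = −32·232 + 33·225
1 = 33·1849 − 263·232
1 = −263·7628 + 1085·1849
1849⁻¹ ≡ 1085 (mod 7628), so k ≡ 1085·3075 ≡ 2939 (mod 7628).
x = 1223 + 1849·2939 = 5435434.

5435434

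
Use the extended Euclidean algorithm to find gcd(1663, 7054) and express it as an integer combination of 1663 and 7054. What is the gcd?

1

Apply Euclid's algorithm to 7054 and 1663:
7054 = 4·1663 + 402
1663 = 4·402 + 55
402 = 7·55 + 17
55 = 3·17 + 4
17 = 4·4 + 1
4 = 4·1 + 0
gcd(1663, 7054) = 1.
Back-substituting:
1 = 17 − 4·4
1 = −4·55 + 13·17
1 = 13·402 − 95·55
1 = −95·1663 + 393·402
1 = 393·7054 − 1667·1663
So 1 = (393)·7054 + (-1667)·1663.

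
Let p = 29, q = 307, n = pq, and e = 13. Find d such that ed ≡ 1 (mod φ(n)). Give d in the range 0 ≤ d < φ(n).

φ(n) = (p−1)(q−1) = 28·306 = 8568.
Need d with 13·d ≡ 1 (mod 8568). Apply the extended Euclidean algorithm:
8568 = 659×13 + 1
13 = 13×1 + 0
Back-substitute:
1 = 8568 − 659·13
So 13·(-659) ≡ 1 (mod 8568), hence d ≡ -659 ≡ 7909 (mod 8568).

7909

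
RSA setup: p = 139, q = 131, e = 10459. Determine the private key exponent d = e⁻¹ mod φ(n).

φ(n) = (p−1)(q−1) = 138·130 = 17940.
Need d with 10459·d ≡ 1 (mod 17940). Apply the extended Euclidean algorithm:
17940 = 1·10459 + 7481
10459 = 1·7481 + 2978
7481 = 2·2978 + 1525
2978 = 1·1525 + 1453
1525 = 1·1453 + 72
1453 = 20·72 + 13
72 = 5·13 + 7
13 = 1·7 + 6
7 = 1·6 + 1
6 = 6·1 + 0
Back-substitute:
1 = 7 − 6
1 = −13 + 2·7
1 = 2·72 − 11·13
1 = −11·1453 + 222·72
1 = 222·1525 − 233·1453
1 = −233·2978 + 455·1525
1 = 455·7481 − 1143·2978
1 = −1143·10459 + 1598·7481
1 = 1598·17940 − 2741·10459
So 10459·(-2741) ≡ 1 (mod 17940), hence d ≡ -2741 ≡ 15199 (mod 17940).

15199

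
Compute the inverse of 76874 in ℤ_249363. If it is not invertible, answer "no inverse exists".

160454

Run Euclid on (249363, 76874):
249363 = 3·76874 + 18741
76874 = 4·18741 + 1910
18741 = 9·1910 + 1551
1910 = 1·1551 + 359
1551 = 4·359 + 115
359 = 3·115 + 14
115 = 8·14 + 3
14 = 4·3 + 2
3 = 1·2 + 1
2 = 2·1 + 0
Since gcd(76874, 249363) = 1, back-substitute to write 1 as a combination:
1 = 3 − 2
1 = −14 + 5·3
1 = 5·115 − 41·14
1 = −41·359 + 128·115
1 = 128·1551 − 553·359
1 = −553·1910 + 681·1551
1 = 681·18741 − 6682·1910
1 = −6682·76874 + 27409·18741
1 = 27409·249363 − 88909·76874
Thus 76874·(-88909) ≡ 1 (mod 249363); reducing, -88909 mod 249363 = 160454.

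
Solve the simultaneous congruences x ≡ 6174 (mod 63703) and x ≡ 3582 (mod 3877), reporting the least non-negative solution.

Write x = 6174 + 63703·k. Then 63703·k ≡ 3582 − 6174 ≡ 1285 (mod 3877).
Need 63703⁻¹ mod 3877. Extended Euclid on (3877, 1671):
3877 = 2*1671 + 535
1671 = 3*535 + 66
535 = 8*66 + 7
66 = 9*7 + 3
7 = 2*3 + 1
3 = 3*1 + 0
Back-substitute:
1 = 7 − 2·3
1 = −2·66 + 19·7
1 = 19·535 − 154·66
1 = −154·1671 + 481·535
1 = 481·3877 − 1116·1671
63703⁻¹ ≡ 2761 (mod 3877), so k ≡ 2761·1285 ≡ 430 (mod 3877).
x = 6174 + 63703·430 = 27398464.

27398464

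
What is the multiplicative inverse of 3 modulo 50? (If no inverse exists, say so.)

17

Extended Euclidean algorithm:
50 = 16*3 + 2
3 = 1*2 + 1
2 = 2*1 + 0
Since gcd(3, 50) = 1, back-substitute to write 1 as a combination:
1 = 3 − 2
1 = −50 + 17·3
So 3·17 ≡ 1 (mod 50).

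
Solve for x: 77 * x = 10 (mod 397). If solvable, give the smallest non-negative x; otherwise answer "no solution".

First find gcd(77, 397):
397 = 5*77 + 12
77 = 6*12 + 5
12 = 2*5 + 2
5 = 2*2 + 1
2 = 2*1 + 0
gcd = 1, so a unique solution mod 397 exists.
Back-substitute for the Bézout coefficients:
1 = 5 − 2·2
1 = −2·12 + 5·5
1 = 5·77 − 32·12
1 = −32·397 + 165·77
So 77·(165) ≡ 1 (mod 397), giving 77⁻¹ ≡ 165.
x ≡ 77⁻¹·10 ≡ 165·10 ≡ 62 (mod 397).

62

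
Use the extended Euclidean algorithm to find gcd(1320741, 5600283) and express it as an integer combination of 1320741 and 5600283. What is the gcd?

3

Apply Euclid's algorithm to 5600283 and 1320741:
5600283 = 4·1320741 + 317319
1320741 = 4·317319 + 51465
317319 = 6·51465 + 8529
51465 = 6·8529 + 291
8529 = 29·291 + 90
291 = 3·90 + 21
90 = 4·21 + 6
21 = 3·6 + 3
6 = 2·3 + 0
gcd(1320741, 5600283) = 3.
Working backward:
3 = 21 − 3·6
3 = −3·90 + 13·21
3 = 13·291 − 42·90
3 = −42·8529 + 1231·291
3 = 1231·51465 − 7428·8529
3 = −7428·317319 + 45799·51465
3 = 45799·1320741 − 190624·317319
3 = −190624·5600283 + 808295·1320741
So 3 = (-190624)·5600283 + (808295)·1320741.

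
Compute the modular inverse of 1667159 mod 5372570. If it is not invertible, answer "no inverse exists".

Apply the Euclidean algorithm to 5372570 and 1667159:
5372570 = 3*1667159 + 371093
1667159 = 4*371093 + 182787
371093 = 2*182787 + 5519
182787 = 33*5519 + 660
5519 = 8*660 + 239
660 = 2*239 + 182
239 = 1*182 + 57
182 = 3*57 + 11
57 = 5*11 + 2
11 = 5*2 + 1
2 = 2*1 + 0
gcd = 1, so the inverse exists. Back-substitute:
1 = 11 − 5·2
1 = −5·57 + 26·11
1 = 26·182 − 83·57
1 = −83·239 + 109·182
1 = 109·660 − 301·239
1 = −301·5519 + 2517·660
1 = 2517·182787 − 83362·5519
1 = −83362·371093 + 169241·182787
1 = 169241·1667159 − 760326·371093
1 = −760326·5372570 + 2450219·1667159
So 1667159·2450219 ≡ 1 (mod 5372570).

2450219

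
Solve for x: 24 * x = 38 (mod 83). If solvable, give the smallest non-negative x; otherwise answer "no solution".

50

First find gcd(24, 83):
83 = 3×24 + 11
24 = 2×11 + 2
11 = 5×2 + 1
2 = 2×1 + 0
gcd = 1, so a unique solution mod 83 exists.
Back-substitute for the Bézout coefficients:
1 = 11 − 5·2
1 = −5·24 + 11·11
1 = 11·83 − 38·24
So 24·(-38) ≡ 1 (mod 83), giving 24⁻¹ ≡ 45.
x ≡ 24⁻¹·38 ≡ 45·38 ≡ 50 (mod 83).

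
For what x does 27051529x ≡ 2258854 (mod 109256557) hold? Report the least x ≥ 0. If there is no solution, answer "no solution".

First find gcd(27051529, 109256557):
109256557 = 4·27051529 + 1050441
27051529 = 25·1050441 + 790504
1050441 = 1·790504 + 259937
790504 = 3·259937 + 10693
259937 = 24·10693 + 3305
10693 = 3·3305 + 778
3305 = 4·778 + 193
778 = 4·193 + 6
193 = 32·6 + 1
6 = 6·1 + 0
gcd = 1, so a unique solution mod 109256557 exists.
Back-substitute for the Bézout coefficients:
1 = 193 − 32·6
1 = −32·778 + 129·193
1 = 129·3305 − 548·778
1 = −548·10693 + 1773·3305
1 = 1773·259937 − 43100·10693
1 = −43100·790504 + 131073·259937
1 = 131073·1050441 − 174173·790504
1 = −174173·27051529 + 4485398·1050441
1 = 4485398·109256557 − 18115765·27051529
So 27051529·(-18115765) ≡ 1 (mod 109256557), giving 27051529⁻¹ ≡ 91140792.
x ≡ 27051529⁻¹·2258854 ≡ 91140792·2258854 ≡ 82625470 (mod 109256557).

82625470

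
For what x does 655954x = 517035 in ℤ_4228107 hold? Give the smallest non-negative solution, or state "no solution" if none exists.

gcd(655954, 4228107):
4228107 = 6·655954 + 292383
655954 = 2·292383 + 71188
292383 = 4·71188 + 7631
71188 = 9·7631 + 2509
7631 = 3·2509 + 104
2509 = 24·104 + 13
104 = 8·13 + 0
gcd = 13, but 13 ∤ 517035, so the congruence has no solution.

no solution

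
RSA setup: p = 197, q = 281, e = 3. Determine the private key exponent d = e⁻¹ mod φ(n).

36587

φ(n) = (p−1)(q−1) = 196·280 = 54880.
Need d with 3·d ≡ 1 (mod 54880). Apply the extended Euclidean algorithm:
54880 = 18293·3 + 1
3 = 3·1 + 0
Back-substitute:
1 = 54880 − 18293·3
So 3·(-18293) ≡ 1 (mod 54880), hence d ≡ -18293 ≡ 36587 (mod 54880).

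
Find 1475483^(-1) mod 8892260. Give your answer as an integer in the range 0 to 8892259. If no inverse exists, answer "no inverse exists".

368007

Apply the Euclidean algorithm to 8892260 and 1475483:
8892260 = 6*1475483 + 39362
1475483 = 37*39362 + 19089
39362 = 2*19089 + 1184
19089 = 16*1184 + 145
1184 = 8*145 + 24
145 = 6*24 + 1
24 = 24*1 + 0
The gcd is 1. Working backward:
1 = 145 − 6·24
1 = −6·1184 + 49·145
1 = 49·19089 − 790·1184
1 = −790·39362 + 1629·19089
1 = 1629·1475483 − 61063·39362
1 = −61063·8892260 + 368007·1475483
So 1475483·368007 ≡ 1 (mod 8892260).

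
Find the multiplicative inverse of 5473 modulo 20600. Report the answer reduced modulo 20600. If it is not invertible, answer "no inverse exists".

15737

Extended Euclidean algorithm:
20600 = 3×5473 + 4181
5473 = 1×4181 + 1292
4181 = 3×1292 + 305
1292 = 4×305 + 72
305 = 4×72 + 17
72 = 4×17 + 4
17 = 4×4 + 1
4 = 4×1 + 0
Since gcd(5473, 20600) = 1, back-substitute to write 1 as a combination:
1 = 17 − 4·4
1 = −4·72 + 17·17
1 = 17·305 − 72·72
1 = −72·1292 + 305·305
1 = 305·4181 − 987·1292
1 = −987·5473 + 1292·4181
1 = 1292·20600 − 4863·5473
Hence 5473⁻¹ ≡ -4863 ≡ 15737 (mod 20600).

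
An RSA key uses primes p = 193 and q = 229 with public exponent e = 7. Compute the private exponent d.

φ(n) = (p−1)(q−1) = 192·228 = 43776.
Need d with 7·d ≡ 1 (mod 43776). Apply the extended Euclidean algorithm:
43776 = 6253*7 + 5
7 = 1*5 + 2
5 = 2*2 + 1
2 = 2*1 + 0
Back-substitute:
1 = 5 − 2·2
1 = −2·7 + 3·5
1 = 3·43776 − 18761·7
So 7·(-18761) ≡ 1 (mod 43776), hence d ≡ -18761 ≡ 25015 (mod 43776).

25015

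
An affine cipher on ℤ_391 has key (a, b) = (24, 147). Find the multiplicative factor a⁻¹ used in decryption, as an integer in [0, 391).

277

Extended Euclidean algorithm:
391 = 16·24 + 7
24 = 3·7 + 3
7 = 2·3 + 1
3 = 3·1 + 0
The gcd is 1. Working backward:
1 = 7 − 2·3
1 = −2·24 + 7·7
1 = 7·391 − 114·24
Thus 24·(-114) ≡ 1 (mod 391); reducing, -114 mod 391 = 277.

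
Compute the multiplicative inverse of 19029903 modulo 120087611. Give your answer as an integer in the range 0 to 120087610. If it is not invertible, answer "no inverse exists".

gcd(120087611, 19029903) by repeated division:
120087611 = 6*19029903 + 5908193
19029903 = 3*5908193 + 1305324
5908193 = 4*1305324 + 686897
1305324 = 1*686897 + 618427
686897 = 1*618427 + 68470
618427 = 9*68470 + 2197
68470 = 31*2197 + 363
2197 = 6*363 + 19
363 = 19*19 + 2
19 = 9*2 + 1
2 = 2*1 + 0
The gcd is 1. Working backward:
1 = 19 − 9·2
1 = −9·363 + 172·19
1 = 172·2197 − 1041·363
1 = −1041·68470 + 32443·2197
1 = 32443·618427 − 293028·68470
1 = −293028·686897 + 325471·618427
1 = 325471·1305324 − 618499·686897
1 = −618499·5908193 + 2799467·1305324
1 = 2799467·19029903 − 9016900·5908193
1 = −9016900·120087611 + 56900867·19029903
So 19029903·56900867 ≡ 1 (mod 120087611).

56900867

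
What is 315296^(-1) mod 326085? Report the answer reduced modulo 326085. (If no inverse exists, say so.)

gcd(326085, 315296) by repeated division:
326085 = 1*315296 + 10789
315296 = 29*10789 + 2415
10789 = 4*2415 + 1129
2415 = 2*1129 + 157
1129 = 7*157 + 30
157 = 5*30 + 7
30 = 4*7 + 2
7 = 3*2 + 1
2 = 2*1 + 0
Since gcd(315296, 326085) = 1, back-substitute to write 1 as a combination:
1 = 7 − 3·2
1 = −3·30 + 13·7
1 = 13·157 − 68·30
1 = −68·1129 + 489·157
1 = 489·2415 − 1046·1129
1 = −1046·10789 + 4673·2415
1 = 4673·315296 − 136563·10789
1 = −136563·326085 + 141236·315296
So 315296·141236 ≡ 1 (mod 326085).

141236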